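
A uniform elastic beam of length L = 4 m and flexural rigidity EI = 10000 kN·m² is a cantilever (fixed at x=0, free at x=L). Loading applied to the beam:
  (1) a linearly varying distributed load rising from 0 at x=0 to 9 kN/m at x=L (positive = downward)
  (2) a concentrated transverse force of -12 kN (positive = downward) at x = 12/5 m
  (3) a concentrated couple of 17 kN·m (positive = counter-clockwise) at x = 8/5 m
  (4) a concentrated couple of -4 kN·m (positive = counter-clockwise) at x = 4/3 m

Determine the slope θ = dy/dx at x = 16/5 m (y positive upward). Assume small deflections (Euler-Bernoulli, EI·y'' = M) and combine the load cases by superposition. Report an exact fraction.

Load 1 — triangular load w₀=9 kN/m (0→w₀ over full span):
  θ_1 = (w₀Lx²/4-w₀L²x/3-w₀x⁴/(24L))/EI = (9·4·(16/5)²/4-9·4²·(16/5)/3-9·(16/5)⁴/(24·4))/10000 = -2784/390625 rad
Load 2 — point force P=-12 kN at a=12/5 m (b=L-a=8/5):
  θ_2 = -Pa²/(2EI)  [x>a] = -(-12)·(12/5)²/(2·10000) = 54/15625 rad
Load 3 — applied couple M₀=17 kN·m at a=8/5 m (b=L-a=12/5):
  θ_3 = M₀a/EI  [x>a] = 17·(8/5)/10000 = 17/6250 rad
Load 4 — applied couple M₀=-4 kN·m at a=4/3 m (b=L-a=8/3):
  θ_4 = M₀a/EI  [x>a] = (-4)·(4/3)/10000 = -1/1875 rad
Superposition: θ = Σ θ_i = -3479/2343750 rad ≈ -0.001484 rad

θ(16/5) = -3479/2343750 rad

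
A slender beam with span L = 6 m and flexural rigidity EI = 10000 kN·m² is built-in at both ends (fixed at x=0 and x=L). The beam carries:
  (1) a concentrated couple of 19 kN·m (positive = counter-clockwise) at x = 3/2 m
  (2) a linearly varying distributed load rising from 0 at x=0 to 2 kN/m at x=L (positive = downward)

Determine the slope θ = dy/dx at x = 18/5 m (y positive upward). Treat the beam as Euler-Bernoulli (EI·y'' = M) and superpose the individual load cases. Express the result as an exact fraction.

θ(18/5) = -8247/25000000 rad

Load 1 — applied couple M₀=19 kN·m at a=3/2 m (b=L-a=9/2):
  θ_1 = (R_Ax²/2 - M_Ax - M₀(x-a))/EI  [x>a] with R_A=57/16, M_A=-57/16 = ((57/16)·(18/5)²/2 - (-57/16)·(18/5) - 19·((18/5)-(3/2)))/10000 = -399/1000000 rad
Load 2 — triangular load w₀=2 kN/m (0→w₀ over full span):
  θ_2 = -w₀(2x(L-x)(L-2x)(x+2L)+x²(L-x)²)/(120LEI) = -2·(2·(18/5)·(6-(18/5))·(6-2·(18/5))·((18/5)+2·6)+(18/5)²·(6-(18/5))²)/(120·6·10000) = 27/390625 rad
Superposition: θ = Σ θ_i = -8247/25000000 rad ≈ -0.000330 rad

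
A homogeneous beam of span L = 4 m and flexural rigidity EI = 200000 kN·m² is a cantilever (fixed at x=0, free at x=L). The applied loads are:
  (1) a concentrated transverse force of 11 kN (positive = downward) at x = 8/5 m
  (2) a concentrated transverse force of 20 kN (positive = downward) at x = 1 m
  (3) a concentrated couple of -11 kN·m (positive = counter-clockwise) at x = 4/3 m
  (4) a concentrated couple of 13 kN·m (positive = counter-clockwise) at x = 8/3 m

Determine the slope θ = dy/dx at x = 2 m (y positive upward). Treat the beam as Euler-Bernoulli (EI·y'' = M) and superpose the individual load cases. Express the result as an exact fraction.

Load 1 — point force P=11 kN at a=8/5 m (b=L-a=12/5):
  θ_1 = -Pa²/(2EI)  [x>a] = -11·(8/5)²/(2·200000) = -11/156250 rad
Load 2 — point force P=20 kN at a=1 m (b=L-a=3):
  θ_2 = -Pa²/(2EI)  [x>a] = -20·1²/(2·200000) = -1/20000 rad
Load 3 — applied couple M₀=-11 kN·m at a=4/3 m (b=L-a=8/3):
  θ_3 = M₀a/EI  [x>a] = (-11)·(4/3)/200000 = -11/150000 rad
Load 4 — applied couple M₀=13 kN·m at a=8/3 m (b=L-a=4/3):
  θ_4 = M₀x/EI  [x≤a] = 13·2/200000 = 13/100000 rad
Superposition: θ = Σ θ_i = -239/3750000 rad ≈ -0.000064 rad

θ(2) = -239/3750000 rad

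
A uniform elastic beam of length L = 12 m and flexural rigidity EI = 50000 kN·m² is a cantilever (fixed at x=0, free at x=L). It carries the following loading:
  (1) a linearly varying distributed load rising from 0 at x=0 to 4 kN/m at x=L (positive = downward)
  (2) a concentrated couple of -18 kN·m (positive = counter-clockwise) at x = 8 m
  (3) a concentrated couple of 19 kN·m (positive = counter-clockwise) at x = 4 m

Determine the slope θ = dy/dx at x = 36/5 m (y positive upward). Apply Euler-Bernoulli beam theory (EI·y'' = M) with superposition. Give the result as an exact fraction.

Load 1 — triangular load w₀=4 kN/m (0→w₀ over full span):
  θ_1 = (w₀Lx²/4-w₀L²x/3-w₀x⁴/(24L))/EI = (4·12·(36/5)²/4-4·12²·(36/5)/3-4·(36/5)⁴/(24·12))/50000 = -31158/1953125 rad
Load 2 — applied couple M₀=-18 kN·m at a=8 m (b=L-a=4):
  θ_2 = M₀x/EI  [x≤a] = (-18)·(36/5)/50000 = -81/31250 rad
Load 3 — applied couple M₀=19 kN·m at a=4 m (b=L-a=8):
  θ_3 = M₀a/EI  [x>a] = 19·4/50000 = 19/12500 rad
Superposition: θ = Σ θ_i = -133007/7812500 rad ≈ -0.017025 rad

θ(36/5) = -133007/7812500 rad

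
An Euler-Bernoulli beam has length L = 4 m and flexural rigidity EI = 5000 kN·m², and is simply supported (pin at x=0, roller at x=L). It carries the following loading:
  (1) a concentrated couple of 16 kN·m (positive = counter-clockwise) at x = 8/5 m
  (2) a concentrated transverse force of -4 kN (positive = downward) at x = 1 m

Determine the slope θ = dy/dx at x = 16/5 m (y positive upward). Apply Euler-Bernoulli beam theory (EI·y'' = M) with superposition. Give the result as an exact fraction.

Load 1 — applied couple M₀=16 kN·m at a=8/5 m (b=L-a=12/5):
  θ_1 = (M₀x²/(2L)-M₀(x-a)+C₁)/EI  [x>a] with C₁=M₀(3b²-L²)/(6L)=64/75 = (16·(16/5)²/(2·4)-16·((16/5)-(8/5))+(64/75))/5000 = -8/9375 rad
Load 2 — point force P=-4 kN at a=1 m (b=L-a=3):
  θ_2 = -Pa(2L²-6Lx+3x²+a²)/(6LEI)  [x>a] = -(-4)·1·(2·4²-6·4·(16/5)+3·(16/5)²+1²)/(6·4·5000) = -109/250000 rad
Superposition: θ = Σ θ_i = -967/750000 rad ≈ -0.001289 rad

θ(16/5) = -967/750000 rad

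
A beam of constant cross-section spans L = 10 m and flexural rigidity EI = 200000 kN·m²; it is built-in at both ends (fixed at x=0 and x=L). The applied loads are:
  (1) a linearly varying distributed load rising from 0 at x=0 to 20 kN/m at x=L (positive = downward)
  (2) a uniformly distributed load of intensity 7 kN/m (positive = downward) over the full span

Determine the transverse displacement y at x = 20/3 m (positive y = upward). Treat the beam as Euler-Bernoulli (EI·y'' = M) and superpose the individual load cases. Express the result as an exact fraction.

y(20/3) = -53/29160 m

Load 1 — triangular load w₀=20 kN/m (0→w₀ over full span):
  y_1 = -w₀x²(L-x)²(x+2L)/(120LEI) = -20·(20/3)²·(10-(20/3))²·((20/3)+2·10)/(120·10·200000) = -4/3645 m
Load 2 — uniform load w=7 kN/m over full span:
  y_2 = -wx²(L-x)²/(24EI) = -7·(20/3)²·(10-(20/3))²/(24·200000) = -7/9720 m
Superposition: y = Σ y_i = -53/29160 m ≈ -0.001818 m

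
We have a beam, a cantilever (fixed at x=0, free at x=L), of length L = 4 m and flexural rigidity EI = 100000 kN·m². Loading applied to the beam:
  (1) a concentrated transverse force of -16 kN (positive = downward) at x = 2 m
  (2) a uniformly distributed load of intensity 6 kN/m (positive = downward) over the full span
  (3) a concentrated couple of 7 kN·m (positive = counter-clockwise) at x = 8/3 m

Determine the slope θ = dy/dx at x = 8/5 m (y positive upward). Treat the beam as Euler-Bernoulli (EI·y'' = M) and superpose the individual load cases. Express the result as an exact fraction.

θ(8/5) = -129/1562500 rad

Load 1 — point force P=-16 kN at a=2 m (b=L-a=2):
  θ_1 = -Px(2a-x)/(2EI)  [x≤a] = -(-16)·(8/5)·(2·2-(8/5))/(2·100000) = 24/78125 rad
Load 2 — uniform load w=6 kN/m over full span:
  θ_2 = -wx(x²-3Lx+3L²)/(6EI) = -6·(8/5)·((8/5)²-3·4·(8/5)+3·4²)/(6·100000) = -196/390625 rad
Load 3 — applied couple M₀=7 kN·m at a=8/3 m (b=L-a=4/3):
  θ_3 = M₀x/EI  [x≤a] = 7·(8/5)/100000 = 7/62500 rad
Superposition: θ = Σ θ_i = -129/1562500 rad ≈ -0.000083 rad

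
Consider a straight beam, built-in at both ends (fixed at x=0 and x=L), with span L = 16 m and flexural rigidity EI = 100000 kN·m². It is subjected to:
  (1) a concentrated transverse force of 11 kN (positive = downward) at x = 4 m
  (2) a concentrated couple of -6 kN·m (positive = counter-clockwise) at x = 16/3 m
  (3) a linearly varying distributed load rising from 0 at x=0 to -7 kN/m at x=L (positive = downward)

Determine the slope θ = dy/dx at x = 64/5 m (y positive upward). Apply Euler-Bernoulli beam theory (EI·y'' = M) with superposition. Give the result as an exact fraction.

θ(64/5) = -23647/23437500 rad

Load 1 — point force P=11 kN at a=4 m (b=L-a=12):
  θ_1 = Pa²(L-x)(2bL-(3b+a)(L-x))/(2L³EI)  [x>a] = 11·4²·(16-(64/5))·(2·12·16-(3·12+4)·(16-(64/5)))/(2·16³·100000) = 11/62500 rad
Load 2 — applied couple M₀=-6 kN·m at a=16/3 m (b=L-a=32/3):
  θ_2 = (R_Ax²/2 - M_Ax - M₀(x-a))/EI  [x>a] with R_A=-1/2, M_A=0 = ((-1/2)·(64/5)²/2 - 0·(64/5) - (-6)·((64/5)-(16/3)))/100000 = 3/78125 rad
Load 3 — triangular load w₀=-7 kN/m (0→w₀ over full span):
  θ_3 = -w₀(2x(L-x)(L-2x)(x+2L)+x²(L-x)²)/(120LEI) = -(-7)·(2·(64/5)·(16-(64/5))·(16-2·(64/5))·((64/5)+2·16)+(64/5)²·(16-(64/5))²)/(120·16·100000) = -7168/5859375 rad
Superposition: θ = Σ θ_i = -23647/23437500 rad ≈ -0.001009 rad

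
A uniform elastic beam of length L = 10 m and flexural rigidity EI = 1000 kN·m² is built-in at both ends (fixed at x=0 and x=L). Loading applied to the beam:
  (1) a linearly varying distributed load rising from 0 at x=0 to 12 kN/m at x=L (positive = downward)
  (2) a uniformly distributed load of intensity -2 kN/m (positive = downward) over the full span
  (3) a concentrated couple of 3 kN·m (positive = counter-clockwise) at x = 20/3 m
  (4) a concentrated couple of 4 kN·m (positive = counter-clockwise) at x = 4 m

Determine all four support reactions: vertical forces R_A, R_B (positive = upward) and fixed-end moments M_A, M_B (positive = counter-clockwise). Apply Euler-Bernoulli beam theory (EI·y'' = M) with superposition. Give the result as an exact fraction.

Load 1 — triangular load w₀=12 kN/m (0→w₀ over full span):
  R_A = 3w₀L/20 = 3·12·10/20 = 18 kN
  M_A = w₀L²/30 = 12·10²/30 = 40 kN·m
  R_B = 7w₀L/20 = 7·12·10/20 = 42 kN
  M_B = -w₀L²/20 = -12·10²/20 = -60 kN·m
Load 2 — uniform load w=-2 kN/m over full span:
  R_A = wL/2 = (-2)·10/2 = -10 kN
  M_A = wL²/12 = (-2)·10²/12 = -50/3 kN·m
  R_B = wL/2 = (-2)·10/2 = -10 kN
  M_B = -wL²/12 = -(-2)·10²/12 = 50/3 kN·m
Load 3 — applied couple M₀=3 kN·m at a=20/3 m (b=L-a=10/3):
  R_A = 6M₀ab/L³ = 6·3·(20/3)·(10/3)/10³ = 2/5 kN
  M_A = M₀b(2a-b)/L² = 3·(10/3)·(2·(20/3)-(10/3))/10² = 1 kN·m
  R_B = -6M₀ab/L³ = -6·3·(20/3)·(10/3)/10³ = -2/5 kN
  M_B = M₀a(2b-a)/L² = 3·(20/3)·(2·(10/3)-(20/3))/10² = 0 kN·m
Load 4 — applied couple M₀=4 kN·m at a=4 m (b=L-a=6):
  R_A = 6M₀ab/L³ = 6·4·4·6/10³ = 72/125 kN
  M_A = M₀b(2a-b)/L² = 4·6·(2·4-6)/10² = 12/25 kN·m
  R_B = -6M₀ab/L³ = -6·4·4·6/10³ = -72/125 kN
  M_B = M₀a(2b-a)/L² = 4·4·(2·6-4)/10² = 32/25 kN·m
Superposition: R_A = 1122/125 kN, M_A = 1861/75 kN·m, R_B = 3878/125 kN, M_B = -3154/75 kN·m

R_A = 1122/125 kN, M_A = 1861/75 kN·m, R_B = 3878/125 kN, M_B = -3154/75 kN·m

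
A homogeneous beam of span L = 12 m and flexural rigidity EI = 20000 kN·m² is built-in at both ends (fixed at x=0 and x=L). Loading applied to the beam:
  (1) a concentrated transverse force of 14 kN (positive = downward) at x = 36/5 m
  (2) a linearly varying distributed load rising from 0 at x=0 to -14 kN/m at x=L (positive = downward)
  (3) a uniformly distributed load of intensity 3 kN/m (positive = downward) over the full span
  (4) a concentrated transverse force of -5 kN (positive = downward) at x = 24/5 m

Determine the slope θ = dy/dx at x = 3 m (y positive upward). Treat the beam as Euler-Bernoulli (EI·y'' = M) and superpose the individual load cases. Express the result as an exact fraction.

θ(3) = 73539/40000000 rad

Load 1 — point force P=14 kN at a=36/5 m (b=L-a=24/5):
  θ_1 = -Pb²x(2aL-(3a+b)x)/(2L³EI)  [x≤a] = -14·(24/5)²·3·(2·(36/5)·12-(3·(36/5)+(24/5))·3)/(2·12³·20000) = -819/625000 rad
Load 2 — triangular load w₀=-14 kN/m (0→w₀ over full span):
  θ_2 = -w₀(2x(L-x)(L-2x)(x+2L)+x²(L-x)²)/(120LEI) = -(-14)·(2·3·(12-3)·(12-2·3)·(3+2·12)+3²·(12-3)²)/(120·12·20000) = 7371/1600000 rad
Load 3 — uniform load w=3 kN/m over full span:
  θ_3 = -wx(L-x)(L-2x)/(12EI) = -3·3·(12-3)·(12-2·3)/(12·20000) = -81/40000 rad
Load 4 — point force P=-5 kN at a=24/5 m (b=L-a=36/5):
  θ_4 = -Pb²x(2aL-(3a+b)x)/(2L³EI)  [x≤a] = -(-5)·(36/5)²·3·(2·(24/5)·12-(3·(24/5)+(36/5))·3)/(2·12³·20000) = 567/1000000 rad
Superposition: θ = Σ θ_i = 73539/40000000 rad ≈ 0.001838 rad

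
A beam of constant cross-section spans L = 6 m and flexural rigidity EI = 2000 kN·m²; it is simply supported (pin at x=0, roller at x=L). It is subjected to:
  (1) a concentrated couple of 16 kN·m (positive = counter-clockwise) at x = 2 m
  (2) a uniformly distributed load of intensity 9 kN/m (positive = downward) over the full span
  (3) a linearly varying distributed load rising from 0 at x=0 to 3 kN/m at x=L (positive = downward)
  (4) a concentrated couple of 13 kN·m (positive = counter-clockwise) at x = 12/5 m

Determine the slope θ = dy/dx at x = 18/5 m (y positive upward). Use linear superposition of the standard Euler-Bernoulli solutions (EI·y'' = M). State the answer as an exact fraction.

Load 1 — applied couple M₀=16 kN·m at a=2 m (b=L-a=4):
  θ_1 = (M₀x²/(2L)-M₀(x-a)+C₁)/EI  [x>a] with C₁=M₀(3b²-L²)/(6L)=16/3 = (16·(18/5)²/(2·6)-16·((18/5)-2)+(16/3))/2000 = -14/9375 rad
Load 2 — uniform load w=9 kN/m over full span:
  θ_2 = -w(L³-6Lx²+4x³)/(24EI) = -9·(6³-6·6·(18/5)²+4·(18/5)³)/(24·2000) = 2997/250000 rad
Load 3 — triangular load w₀=3 kN/m (0→w₀ over full span):
  θ_3 = -w₀(7L⁴-30L²x²+15x⁴)/(360LEI) = -3·(7·6⁴-30·6²·(18/5)²+15·(18/5)⁴)/(360·6·2000) = 261/156250 rad
Load 4 — applied couple M₀=13 kN·m at a=12/5 m (b=L-a=18/5):
  θ_4 = (M₀x²/(2L)-M₀(x-a)+C₁)/EI  [x>a] with C₁=M₀(3b²-L²)/(6L)=26/25 = (13·(18/5)²/(2·6)-13·((18/5)-(12/5))+(26/25))/2000 = -13/50000 rad
Superposition: θ = Σ θ_i = 11161/937500 rad ≈ 0.011905 rad

θ(18/5) = 11161/937500 rad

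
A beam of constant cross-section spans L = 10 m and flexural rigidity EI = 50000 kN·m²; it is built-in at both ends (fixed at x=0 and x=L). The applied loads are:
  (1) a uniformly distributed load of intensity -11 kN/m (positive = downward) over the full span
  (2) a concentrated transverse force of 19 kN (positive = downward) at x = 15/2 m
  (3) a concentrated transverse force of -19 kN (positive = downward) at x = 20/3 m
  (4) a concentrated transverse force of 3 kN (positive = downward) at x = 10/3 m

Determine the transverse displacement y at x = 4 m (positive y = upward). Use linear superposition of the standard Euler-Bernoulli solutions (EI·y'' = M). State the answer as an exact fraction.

y(4) = 88279/16200000 m

Load 1 — uniform load w=-11 kN/m over full span:
  y_1 = -wx²(L-x)²/(24EI) = -(-11)·4²·(10-4)²/(24·50000) = 33/6250 m
Load 2 — point force P=19 kN at a=15/2 m (b=L-a=5/2):
  y_2 = -Pb²x²(3aL-(3a+b)x)/(6L³EI)  [x≤a] = -19·(5/2)²·4²·(3·(15/2)·10-(3·(15/2)+(5/2))·4)/(6·10³·50000) = -19/24000 m
Load 3 — point force P=-19 kN at a=20/3 m (b=L-a=10/3):
  y_3 = -Pb²x²(3aL-(3a+b)x)/(6L³EI)  [x≤a] = -(-19)·(10/3)²·4²·(3·(20/3)·10-(3·(20/3)+(10/3))·4)/(6·10³·50000) = 304/253125 m
Load 4 — point force P=3 kN at a=10/3 m (b=L-a=20/3):
  y_4 = -Pa²(L-x)²(3bL-(3b+a)(L-x))/(6L³EI)  [x>a] = -3·(10/3)²·(10-4)²·(3·(20/3)·10-(3·(20/3)+(10/3))·(10-4))/(6·10³·50000) = -3/12500 m
Superposition: y = Σ y_i = 88279/16200000 m ≈ 0.005449 m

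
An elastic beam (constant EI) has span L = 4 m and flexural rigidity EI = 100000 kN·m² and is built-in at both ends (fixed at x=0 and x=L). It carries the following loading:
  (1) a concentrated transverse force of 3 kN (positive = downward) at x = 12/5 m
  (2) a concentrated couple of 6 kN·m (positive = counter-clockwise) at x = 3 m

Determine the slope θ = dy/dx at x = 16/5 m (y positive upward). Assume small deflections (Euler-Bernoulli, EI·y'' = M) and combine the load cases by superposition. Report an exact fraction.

θ(16/5) = 1719/78125000 rad

Load 1 — point force P=3 kN at a=12/5 m (b=L-a=8/5):
  θ_1 = Pa²(L-x)(2bL-(3b+a)(L-x))/(2L³EI)  [x>a] = 3·(12/5)²·(4-(16/5))·(2·(8/5)·4-(3·(8/5)+(12/5))·(4-(16/5)))/(2·4³·100000) = 297/39062500 rad
Load 2 — applied couple M₀=6 kN·m at a=3 m (b=L-a=1):
  θ_2 = (R_Ax²/2 - M_Ax - M₀(x-a))/EI  [x>a] with R_A=27/16, M_A=15/8 = ((27/16)·(16/5)²/2 - (15/8)·(16/5) - 6·((16/5)-3))/100000 = 9/625000 rad
Superposition: θ = Σ θ_i = 1719/78125000 rad ≈ 0.000022 rad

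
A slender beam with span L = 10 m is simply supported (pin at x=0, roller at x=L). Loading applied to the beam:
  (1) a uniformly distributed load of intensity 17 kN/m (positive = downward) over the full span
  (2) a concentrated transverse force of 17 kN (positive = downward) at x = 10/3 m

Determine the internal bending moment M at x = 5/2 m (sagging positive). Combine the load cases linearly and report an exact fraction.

Load 1 — uniform load w=17 kN/m over full span:
  M_1 = wx(L-x)/2 = 17·(5/2)·(10-(5/2))/2 = 1275/8 kN·m
Load 2 — point force P=17 kN at a=10/3 m (b=L-a=20/3):
  M_2 = Pbx/L  [x≤a] = 17·(20/3)·(5/2)/10 = 85/3 kN·m
Superposition: M = Σ M_i = 4505/24 kN·m ≈ 187.708333 kN·m

M(5/2) = 4505/24 kN·m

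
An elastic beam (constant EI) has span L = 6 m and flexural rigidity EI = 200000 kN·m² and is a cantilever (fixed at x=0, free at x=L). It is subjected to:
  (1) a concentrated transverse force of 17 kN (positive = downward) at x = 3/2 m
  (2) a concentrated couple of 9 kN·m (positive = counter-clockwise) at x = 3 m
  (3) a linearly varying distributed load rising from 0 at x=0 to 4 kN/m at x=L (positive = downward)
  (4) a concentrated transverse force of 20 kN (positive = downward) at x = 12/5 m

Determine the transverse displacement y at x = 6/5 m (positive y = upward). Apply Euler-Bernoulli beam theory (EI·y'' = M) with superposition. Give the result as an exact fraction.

y(6/5) = -1045341/3125000000 m

Load 1 — point force P=17 kN at a=3/2 m (b=L-a=9/2):
  y_1 = -Px²(3a-x)/(6EI)  [x≤a] = -17·(6/5)²·(3·(3/2)-(6/5))/(6·200000) = -1683/25000000 m
Load 2 — applied couple M₀=9 kN·m at a=3 m (b=L-a=3):
  y_2 = M₀x²/(2EI)  [x≤a] = 9·(6/5)²/(2·200000) = 81/2500000 m
Load 3 — triangular load w₀=4 kN/m (0→w₀ over full span):
  y_3 = (w₀Lx³/12-w₀L²x²/6-w₀x⁵/(120L))/EI = (4·6·(6/5)³/12-4·6²·(6/5)²/6-4·(6/5)⁵/(120·6))/200000 = -60777/390625000 m
Load 4 — point force P=20 kN at a=12/5 m (b=L-a=18/5):
  y_4 = -Px²(3a-x)/(6EI)  [x≤a] = -20·(6/5)²·(3·(12/5)-(6/5))/(6·200000) = -9/62500 m
Superposition: y = Σ y_i = -1045341/3125000000 m ≈ -0.000335 m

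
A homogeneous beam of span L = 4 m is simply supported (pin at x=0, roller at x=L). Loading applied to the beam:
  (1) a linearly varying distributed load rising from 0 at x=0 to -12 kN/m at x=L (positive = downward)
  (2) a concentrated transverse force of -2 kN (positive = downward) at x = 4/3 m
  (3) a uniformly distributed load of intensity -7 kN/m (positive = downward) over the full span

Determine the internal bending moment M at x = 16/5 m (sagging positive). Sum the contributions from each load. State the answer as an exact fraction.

M(16/5) = -7016/375 kN·m

Load 1 — triangular load w₀=-12 kN/m (0→w₀ over full span):
  M_1 = w₀Lx/6 - w₀x³/(6L) = (-12)·4·(16/5)/6 - (-12)·(16/5)³/(6·4) = -1152/125 kN·m
Load 2 — point force P=-2 kN at a=4/3 m (b=L-a=8/3):
  M_2 = Pa(L-x)/L  [x>a] = (-2)·(4/3)·(4-(16/5))/4 = -8/15 kN·m
Load 3 — uniform load w=-7 kN/m over full span:
  M_3 = wx(L-x)/2 = (-7)·(16/5)·(4-(16/5))/2 = -224/25 kN·m
Superposition: M = Σ M_i = -7016/375 kN·m ≈ -18.709333 kN·m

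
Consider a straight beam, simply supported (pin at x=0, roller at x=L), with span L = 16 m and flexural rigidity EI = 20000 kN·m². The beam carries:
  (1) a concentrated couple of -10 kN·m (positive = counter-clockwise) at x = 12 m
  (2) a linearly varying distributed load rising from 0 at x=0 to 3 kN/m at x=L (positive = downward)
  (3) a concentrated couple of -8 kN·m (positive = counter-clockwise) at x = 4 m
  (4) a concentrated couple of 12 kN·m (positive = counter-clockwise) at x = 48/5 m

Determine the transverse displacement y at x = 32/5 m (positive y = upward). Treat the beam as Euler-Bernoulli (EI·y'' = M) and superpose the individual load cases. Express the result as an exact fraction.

y(32/5) = -611067/9765625 m

Load 1 — applied couple M₀=-10 kN·m at a=12 m (b=L-a=4):
  y_1 = (M₀x³/(6L)+C₁x)/EI  [x≤a] with C₁=M₀(3b²-L²)/(6L)=65/3 = ((-10)·(32/5)³/(6·16)+(65/3)·(32/5))/20000 = 87/15625 m
Load 2 — triangular load w₀=3 kN/m (0→w₀ over full span):
  y_2 = -w₀x(7L⁴-10L²x²+3x⁴)/(360LEI) = -3·(32/5)·(7·16⁴-10·16²·(32/5)²+3·(32/5)⁴)/(360·16·20000) = -584192/9765625 m
Load 3 — applied couple M₀=-8 kN·m at a=4 m (b=L-a=12):
  y_3 = (M₀x³/(6L)-M₀(x-a)²/2+C₁x)/EI  [x>a] with C₁=M₀(3b²-L²)/(6L)=-44/3 = ((-8)·(32/5)³/(6·16)-(-8)·((32/5)-4)²/2+(-44/3)·(32/5))/20000 = -362/78125 m
Load 4 — applied couple M₀=12 kN·m at a=48/5 m (b=L-a=32/5):
  y_4 = (M₀x³/(6L)+C₁x)/EI  [x≤a] with C₁=M₀(3b²-L²)/(6L)=-416/25 = (12·(32/5)³/(6·16)+(-416/25)·(32/5))/20000 = -288/78125 m
Superposition: y = Σ y_i = -611067/9765625 m ≈ -0.062573 m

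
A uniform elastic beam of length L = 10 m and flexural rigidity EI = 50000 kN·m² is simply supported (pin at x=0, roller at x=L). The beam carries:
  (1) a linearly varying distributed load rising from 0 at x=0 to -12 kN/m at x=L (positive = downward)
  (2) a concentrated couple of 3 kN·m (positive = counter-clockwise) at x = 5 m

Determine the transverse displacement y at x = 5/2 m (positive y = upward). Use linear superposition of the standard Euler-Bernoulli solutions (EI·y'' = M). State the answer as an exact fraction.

Load 1 — triangular load w₀=-12 kN/m (0→w₀ over full span):
  y_1 = -w₀x(7L⁴-10L²x²+3x⁴)/(360LEI) = -(-12)·(5/2)·(7·10⁴-10·10²·(5/2)²+3·(5/2)⁴)/(360·10·50000) = 109/10240 m
Load 2 — applied couple M₀=3 kN·m at a=5 m (b=L-a=5):
  y_2 = (M₀x³/(6L)+C₁x)/EI  [x≤a] with C₁=M₀(3b²-L²)/(6L)=-5/4 = (3·(5/2)³/(6·10)+(-5/4)·(5/2))/50000 = -3/64000 m
Superposition: y = Σ y_i = 2713/256000 m ≈ 0.010598 m

y(5/2) = 2713/256000 m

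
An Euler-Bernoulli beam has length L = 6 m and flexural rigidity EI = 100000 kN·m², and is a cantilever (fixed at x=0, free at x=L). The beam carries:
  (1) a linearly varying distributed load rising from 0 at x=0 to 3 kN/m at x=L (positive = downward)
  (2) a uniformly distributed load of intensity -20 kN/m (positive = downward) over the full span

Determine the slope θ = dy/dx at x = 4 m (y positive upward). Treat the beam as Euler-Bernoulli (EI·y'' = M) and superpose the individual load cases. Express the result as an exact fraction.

θ(4) = 77/12500 rad

Load 1 — triangular load w₀=3 kN/m (0→w₀ over full span):
  θ_1 = (w₀Lx²/4-w₀L²x/3-w₀x⁴/(24L))/EI = (3·6·4²/4-3·6²·4/3-3·4⁴/(24·6))/100000 = -29/37500 rad
Load 2 — uniform load w=-20 kN/m over full span:
  θ_2 = -wx(x²-3Lx+3L²)/(6EI) = -(-20)·4·(4²-3·6·4+3·6²)/(6·100000) = 13/1875 rad
Superposition: θ = Σ θ_i = 77/12500 rad ≈ 0.006160 rad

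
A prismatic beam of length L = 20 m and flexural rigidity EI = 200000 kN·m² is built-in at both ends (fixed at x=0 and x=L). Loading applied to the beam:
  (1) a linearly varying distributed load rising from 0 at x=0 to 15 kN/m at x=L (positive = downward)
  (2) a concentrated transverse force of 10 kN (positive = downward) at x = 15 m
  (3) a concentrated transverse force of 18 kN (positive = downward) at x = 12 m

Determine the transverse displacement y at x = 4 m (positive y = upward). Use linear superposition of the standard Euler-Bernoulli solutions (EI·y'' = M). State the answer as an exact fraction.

Load 1 — triangular load w₀=15 kN/m (0→w₀ over full span):
  y_1 = -w₀x²(L-x)²(x+2L)/(120LEI) = -15·4²·(20-4)²·(4+2·20)/(120·20·200000) = -88/15625 m
Load 2 — point force P=10 kN at a=15 m (b=L-a=5):
  y_2 = -Pb²x²(3aL-(3a+b)x)/(6L³EI)  [x≤a] = -10·5²·4²·(3·15·20-(3·15+5)·4)/(6·20³·200000) = -7/24000 m
Load 3 — point force P=18 kN at a=12 m (b=L-a=8):
  y_3 = -Pb²x²(3aL-(3a+b)x)/(6L³EI)  [x≤a] = -18·8²·4²·(3·12·20-(3·12+8)·4)/(6·20³·200000) = -408/390625 m
Superposition: y = Σ y_i = -522611/75000000 m ≈ -0.006968 m

y(4) = -522611/75000000 m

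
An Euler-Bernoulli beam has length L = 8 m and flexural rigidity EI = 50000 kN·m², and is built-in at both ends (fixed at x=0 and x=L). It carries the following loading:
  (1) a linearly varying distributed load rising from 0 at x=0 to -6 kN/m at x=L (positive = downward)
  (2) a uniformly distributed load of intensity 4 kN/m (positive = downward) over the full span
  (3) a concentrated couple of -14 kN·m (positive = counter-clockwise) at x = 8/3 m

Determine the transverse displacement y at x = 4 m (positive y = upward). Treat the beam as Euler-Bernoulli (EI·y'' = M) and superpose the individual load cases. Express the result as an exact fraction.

y(4) = -13/28125 m

Load 1 — triangular load w₀=-6 kN/m (0→w₀ over full span):
  y_1 = -w₀x²(L-x)²(x+2L)/(120LEI) = -(-6)·4²·(8-4)²·(4+2·8)/(120·8·50000) = 2/3125 m
Load 2 — uniform load w=4 kN/m over full span:
  y_2 = -wx²(L-x)²/(24EI) = -4·4²·(8-4)²/(24·50000) = -8/9375 m
Load 3 — applied couple M₀=-14 kN·m at a=8/3 m (b=L-a=16/3):
  y_3 = (R_Ax³/6 - M_Ax²/2 - M₀(x-a)²/2)/EI  [x>a] with R_A=-7/3, M_A=0 = ((-7/3)·4³/6 - 0·4²/2 - (-14)·(4-(8/3))²/2)/50000 = -7/28125 m
Superposition: y = Σ y_i = -13/28125 m ≈ -0.000462 m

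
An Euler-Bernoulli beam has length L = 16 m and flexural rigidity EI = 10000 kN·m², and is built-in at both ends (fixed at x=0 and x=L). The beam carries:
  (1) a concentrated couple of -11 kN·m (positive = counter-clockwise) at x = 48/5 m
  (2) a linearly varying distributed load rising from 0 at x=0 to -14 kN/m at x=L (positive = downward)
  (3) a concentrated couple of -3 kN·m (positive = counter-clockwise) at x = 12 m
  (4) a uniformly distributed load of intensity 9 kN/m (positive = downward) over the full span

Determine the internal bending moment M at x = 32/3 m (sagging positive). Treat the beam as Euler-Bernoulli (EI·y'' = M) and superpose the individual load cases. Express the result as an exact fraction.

M(32/3) = 152339/32400 kN·m

Load 1 — applied couple M₀=-11 kN·m at a=48/5 m (b=L-a=32/5):
  M_1 = R_Ax - M_A - M₀  [x>a] with R_A=-99/100, M_A=-88/25 = (-99/100)·(32/3) - (-88/25) - (-11) = 99/25 kN·m
Load 2 — triangular load w₀=-14 kN/m (0→w₀ over full span):
  M_2 = 3w₀Lx/20 - w₀L²/30 - w₀x³/(6L) = 3·(-14)·16·(32/3)/20 - (-14)·16²/30 - (-14)·(32/3)³/(6·16) = -25088/405 kN·m
Load 3 — applied couple M₀=-3 kN·m at a=12 m (b=L-a=4):
  M_3 = R_Ax - M_A  [x≤a] with R_A=-27/128, M_A=-15/16 = (-27/128)·(32/3) - (-15/16) = -21/16 kN·m
Load 4 — uniform load w=9 kN/m over full span:
  M_4 = wLx/2 - wL²/12 - wx²/2 = 9·16·(32/3)/2 - 9·16²/12 - 9·(32/3)²/2 = 64 kN·m
Superposition: M = Σ M_i = 152339/32400 kN·m ≈ 4.701821 kN·m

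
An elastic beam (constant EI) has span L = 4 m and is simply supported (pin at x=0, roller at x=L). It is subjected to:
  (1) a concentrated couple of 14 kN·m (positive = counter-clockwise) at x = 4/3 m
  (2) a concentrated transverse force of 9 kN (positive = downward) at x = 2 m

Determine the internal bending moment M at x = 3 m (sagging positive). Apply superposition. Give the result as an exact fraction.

Load 1 — applied couple M₀=14 kN·m at a=4/3 m (b=L-a=8/3):
  M_1 = M₀x/L - M₀  [x>a] = 14·3/4 - 14 = -7/2 kN·m
Load 2 — point force P=9 kN at a=2 m (b=L-a=2):
  M_2 = Pa(L-x)/L  [x>a] = 9·2·(4-3)/4 = 9/2 kN·m
Superposition: M = Σ M_i = 1 kN·m ≈ 1.000000 kN·m

M(3) = 1 kN·m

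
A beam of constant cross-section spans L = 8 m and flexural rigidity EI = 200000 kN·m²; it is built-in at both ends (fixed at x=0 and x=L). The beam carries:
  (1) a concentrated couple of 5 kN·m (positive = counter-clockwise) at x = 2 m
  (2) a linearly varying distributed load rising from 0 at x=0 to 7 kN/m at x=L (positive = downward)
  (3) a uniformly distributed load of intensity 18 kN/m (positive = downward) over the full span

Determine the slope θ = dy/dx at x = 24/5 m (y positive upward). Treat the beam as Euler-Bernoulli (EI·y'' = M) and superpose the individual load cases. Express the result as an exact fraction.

Load 1 — applied couple M₀=5 kN·m at a=2 m (b=L-a=6):
  θ_1 = (R_Ax²/2 - M_Ax - M₀(x-a))/EI  [x>a] with R_A=45/64, M_A=-15/16 = ((45/64)·(24/5)²/2 - (-15/16)·(24/5) - 5·((24/5)-2))/200000 = -7/1000000 rad
Load 2 — triangular load w₀=7 kN/m (0→w₀ over full span):
  θ_2 = -w₀(2x(L-x)(L-2x)(x+2L)+x²(L-x)²)/(120LEI) = -7·(2·(24/5)·(8-(24/5))·(8-2·(24/5))·((24/5)+2·8)+(24/5)²·(8-(24/5))²)/(120·8·200000) = 56/1953125 rad
Load 3 — uniform load w=18 kN/m over full span:
  θ_3 = -wx(L-x)(L-2x)/(12EI) = -18·(24/5)·(8-(24/5))·(8-2·(24/5))/(12·200000) = 72/390625 rad
Superposition: θ = Σ θ_i = 25749/125000000 rad ≈ 0.000206 rad

θ(24/5) = 25749/125000000 rad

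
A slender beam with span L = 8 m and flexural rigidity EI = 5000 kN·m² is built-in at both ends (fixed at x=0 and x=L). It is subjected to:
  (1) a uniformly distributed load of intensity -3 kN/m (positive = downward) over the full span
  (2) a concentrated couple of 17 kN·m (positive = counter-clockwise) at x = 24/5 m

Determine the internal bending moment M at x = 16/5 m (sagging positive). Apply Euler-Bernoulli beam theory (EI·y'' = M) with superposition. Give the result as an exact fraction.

M(16/5) = -336/125 kN·m

Load 1 — uniform load w=-3 kN/m over full span:
  M_1 = wLx/2 - wL²/12 - wx²/2 = (-3)·8·(16/5)/2 - (-3)·8²/12 - (-3)·(16/5)²/2 = -176/25 kN·m
Load 2 — applied couple M₀=17 kN·m at a=24/5 m (b=L-a=16/5):
  M_2 = R_Ax - M_A  [x≤a] with R_A=153/50, M_A=136/25 = (153/50)·(16/5) - (136/25) = 544/125 kN·m
Superposition: M = Σ M_i = -336/125 kN·m ≈ -2.688000 kN·m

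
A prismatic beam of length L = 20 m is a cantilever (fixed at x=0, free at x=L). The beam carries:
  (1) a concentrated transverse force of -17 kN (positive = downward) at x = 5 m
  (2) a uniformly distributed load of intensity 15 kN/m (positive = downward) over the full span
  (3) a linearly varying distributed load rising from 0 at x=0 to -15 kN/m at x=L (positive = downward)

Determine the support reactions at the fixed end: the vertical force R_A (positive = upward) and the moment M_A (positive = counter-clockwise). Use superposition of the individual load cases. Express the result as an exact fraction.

R_A = 133 kN, M_A = 915 kN·m

Load 1 — point force P=-17 kN at a=5 m (b=L-a=15):
  R_A = P = (-17) = -17 kN
  M_A = Pa = (-17)·5 = -85 kN·m
Load 2 — uniform load w=15 kN/m over full span:
  R_A = wL = 15·20 = 300 kN
  M_A = wL²/2 = 15·20²/2 = 3000 kN·m
Load 3 — triangular load w₀=-15 kN/m (0→w₀ over full span):
  R_A = w₀L/2 = (-15)·20/2 = -150 kN
  M_A = w₀L²/3 = (-15)·20²/3 = -2000 kN·m
Superposition: R_A = 133 kN, M_A = 915 kN·m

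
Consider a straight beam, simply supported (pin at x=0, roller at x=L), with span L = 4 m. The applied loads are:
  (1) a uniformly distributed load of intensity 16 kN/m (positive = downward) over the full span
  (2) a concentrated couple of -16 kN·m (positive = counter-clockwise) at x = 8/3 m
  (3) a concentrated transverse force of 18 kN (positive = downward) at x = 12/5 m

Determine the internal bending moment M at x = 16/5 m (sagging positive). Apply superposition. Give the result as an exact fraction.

Load 1 — uniform load w=16 kN/m over full span:
  M_1 = wx(L-x)/2 = 16·(16/5)·(4-(16/5))/2 = 512/25 kN·m
Load 2 — applied couple M₀=-16 kN·m at a=8/3 m (b=L-a=4/3):
  M_2 = M₀x/L - M₀  [x>a] = (-16)·(16/5)/4 - (-16) = 16/5 kN·m
Load 3 — point force P=18 kN at a=12/5 m (b=L-a=8/5):
  M_3 = Pa(L-x)/L  [x>a] = 18·(12/5)·(4-(16/5))/4 = 216/25 kN·m
Superposition: M = Σ M_i = 808/25 kN·m ≈ 32.320000 kN·m

M(16/5) = 808/25 kN·m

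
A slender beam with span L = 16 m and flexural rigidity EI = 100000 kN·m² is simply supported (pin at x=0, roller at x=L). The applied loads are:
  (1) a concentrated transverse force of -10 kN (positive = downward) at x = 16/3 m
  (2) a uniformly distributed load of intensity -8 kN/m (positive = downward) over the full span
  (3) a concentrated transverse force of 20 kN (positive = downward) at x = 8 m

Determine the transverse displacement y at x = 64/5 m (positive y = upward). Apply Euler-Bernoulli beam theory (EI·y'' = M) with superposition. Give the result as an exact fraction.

y(64/5) = 5491936/158203125 m

Load 1 — point force P=-10 kN at a=16/3 m (b=L-a=32/3):
  y_1 = -Pa(L-x)(2Lx-a²-x²)/(6LEI)  [x>a] = -(-10)·(16/3)·(16-(64/5))·(2·16·(64/5)-(16/3)²-(64/5)²)/(6·16·100000) = 24448/6328125 m
Load 2 — uniform load w=-8 kN/m over full span:
  y_2 = -wx(L³-2Lx²+x³)/(24EI) = -(-8)·(64/5)·(16³-2·16·(64/5)²+(64/5)³)/(24·100000) = 237568/5859375 m
Load 3 — point force P=20 kN at a=8 m (b=L-a=8):
  y_3 = -Pa(L-x)(2Lx-a²-x²)/(6LEI)  [x>a] = -20·8·(16-(64/5))·(2·16·(64/5)-8²-(64/5)²)/(6·16·100000) = -2272/234375 m
Superposition: y = Σ y_i = 5491936/158203125 m ≈ 0.034714 m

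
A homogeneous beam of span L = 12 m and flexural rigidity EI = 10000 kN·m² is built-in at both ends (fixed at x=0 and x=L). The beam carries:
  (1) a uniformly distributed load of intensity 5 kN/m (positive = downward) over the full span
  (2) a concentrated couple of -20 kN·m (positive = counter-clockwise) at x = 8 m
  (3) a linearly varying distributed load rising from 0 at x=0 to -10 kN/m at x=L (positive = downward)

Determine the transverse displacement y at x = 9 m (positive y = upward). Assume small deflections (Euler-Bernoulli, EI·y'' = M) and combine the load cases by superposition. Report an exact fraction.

Load 1 — uniform load w=5 kN/m over full span:
  y_1 = -wx²(L-x)²/(24EI) = -5·9²·(12-9)²/(24·10000) = -243/16000 m
Load 2 — applied couple M₀=-20 kN·m at a=8 m (b=L-a=4):
  y_2 = (R_Ax³/6 - M_Ax²/2 - M₀(x-a)²/2)/EI  [x>a] with R_A=-20/9, M_A=-20/3 = ((-20/9)·9³/6 - (-20/3)·9²/2 - (-20)·(9-8)²/2)/10000 = 1/1000 m
Load 3 — triangular load w₀=-10 kN/m (0→w₀ over full span):
  y_3 = -w₀x²(L-x)²(x+2L)/(120LEI) = -(-10)·9²·(12-9)²·(9+2·12)/(120·12·10000) = 2673/160000 m
Superposition: y = Σ y_i = 403/160000 m ≈ 0.002519 m

y(9) = 403/160000 m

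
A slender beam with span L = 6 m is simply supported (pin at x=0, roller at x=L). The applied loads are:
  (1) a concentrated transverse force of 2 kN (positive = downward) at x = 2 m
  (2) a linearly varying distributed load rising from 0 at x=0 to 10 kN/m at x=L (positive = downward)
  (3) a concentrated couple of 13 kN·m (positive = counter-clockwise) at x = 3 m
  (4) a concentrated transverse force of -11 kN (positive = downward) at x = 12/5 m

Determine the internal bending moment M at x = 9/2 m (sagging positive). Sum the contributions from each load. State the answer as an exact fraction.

Load 1 — point force P=2 kN at a=2 m (b=L-a=4):
  M_1 = Pa(L-x)/L  [x>a] = 2·2·(6-(9/2))/6 = 1 kN·m
Load 2 — triangular load w₀=10 kN/m (0→w₀ over full span):
  M_2 = w₀Lx/6 - w₀x³/(6L) = 10·6·(9/2)/6 - 10·(9/2)³/(6·6) = 315/16 kN·m
Load 3 — applied couple M₀=13 kN·m at a=3 m (b=L-a=3):
  M_3 = M₀x/L - M₀  [x>a] = 13·(9/2)/6 - 13 = -13/4 kN·m
Load 4 — point force P=-11 kN at a=12/5 m (b=L-a=18/5):
  M_4 = Pa(L-x)/L  [x>a] = (-11)·(12/5)·(6-(9/2))/6 = -33/5 kN·m
Superposition: M = Σ M_i = 867/80 kN·m ≈ 10.837500 kN·m

M(9/2) = 867/80 kN·m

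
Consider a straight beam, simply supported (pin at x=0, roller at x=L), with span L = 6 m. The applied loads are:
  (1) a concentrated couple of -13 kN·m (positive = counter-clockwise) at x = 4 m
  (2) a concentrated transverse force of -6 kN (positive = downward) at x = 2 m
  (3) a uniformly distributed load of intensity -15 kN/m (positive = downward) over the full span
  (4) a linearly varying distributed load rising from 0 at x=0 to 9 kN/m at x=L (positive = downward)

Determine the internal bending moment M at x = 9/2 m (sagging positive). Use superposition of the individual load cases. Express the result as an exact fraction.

Load 1 — applied couple M₀=-13 kN·m at a=4 m (b=L-a=2):
  M_1 = M₀x/L - M₀  [x>a] = (-13)·(9/2)/6 - (-13) = 13/4 kN·m
Load 2 — point force P=-6 kN at a=2 m (b=L-a=4):
  M_2 = Pa(L-x)/L  [x>a] = (-6)·2·(6-(9/2))/6 = -3 kN·m
Load 3 — uniform load w=-15 kN/m over full span:
  M_3 = wx(L-x)/2 = (-15)·(9/2)·(6-(9/2))/2 = -405/8 kN·m
Load 4 — triangular load w₀=9 kN/m (0→w₀ over full span):
  M_4 = w₀Lx/6 - w₀x³/(6L) = 9·6·(9/2)/6 - 9·(9/2)³/(6·6) = 567/32 kN·m
Superposition: M = Σ M_i = -1045/32 kN·m ≈ -32.656250 kN·m

M(9/2) = -1045/32 kN·m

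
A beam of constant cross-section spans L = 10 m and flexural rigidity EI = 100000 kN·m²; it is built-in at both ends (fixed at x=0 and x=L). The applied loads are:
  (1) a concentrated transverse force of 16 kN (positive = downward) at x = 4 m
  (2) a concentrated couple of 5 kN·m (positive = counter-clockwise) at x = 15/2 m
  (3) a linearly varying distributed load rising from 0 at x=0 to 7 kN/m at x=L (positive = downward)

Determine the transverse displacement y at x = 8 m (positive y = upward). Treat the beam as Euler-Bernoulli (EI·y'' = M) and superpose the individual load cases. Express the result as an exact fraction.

Load 1 — point force P=16 kN at a=4 m (b=L-a=6):
  y_1 = -Pa²(L-x)²(3bL-(3b+a)(L-x))/(6L³EI)  [x>a] = -16·4²·(10-8)²·(3·6·10-(3·6+4)·(10-8))/(6·10³·100000) = -272/1171875 m
Load 2 — applied couple M₀=5 kN·m at a=15/2 m (b=L-a=5/2):
  y_2 = (R_Ax³/6 - M_Ax²/2 - M₀(x-a)²/2)/EI  [x>a] with R_A=9/16, M_A=25/16 = ((9/16)·8³/6 - (25/16)·8²/2 - 5·(8-(15/2))²/2)/100000 = -21/800000 m
Load 3 — triangular load w₀=7 kN/m (0→w₀ over full span):
  y_3 = -w₀x²(L-x)²(x+2L)/(120LEI) = -7·8²·(10-8)²·(8+2·10)/(120·10·100000) = -98/234375 m
Superposition: y = Σ y_i = -67649/100000000 m ≈ -0.000676 m

y(8) = -67649/100000000 m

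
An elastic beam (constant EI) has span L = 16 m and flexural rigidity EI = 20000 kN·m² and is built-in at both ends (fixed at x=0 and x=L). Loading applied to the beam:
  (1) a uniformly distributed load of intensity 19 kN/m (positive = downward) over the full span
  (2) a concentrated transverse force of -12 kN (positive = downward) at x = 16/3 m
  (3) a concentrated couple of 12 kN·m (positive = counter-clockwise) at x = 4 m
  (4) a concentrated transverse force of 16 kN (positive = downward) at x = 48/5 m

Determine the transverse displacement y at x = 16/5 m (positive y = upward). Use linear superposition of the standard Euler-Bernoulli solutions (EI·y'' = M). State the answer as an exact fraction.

Load 1 — uniform load w=19 kN/m over full span:
  y_1 = -wx²(L-x)²/(24EI) = -19·(16/5)²·(16-(16/5))²/(24·20000) = -77824/1171875 m
Load 2 — point force P=-12 kN at a=16/3 m (b=L-a=32/3):
  y_2 = -Pb²x²(3aL-(3a+b)x)/(6L³EI)  [x≤a] = -(-12)·(32/3)²·(16/5)²·(3·(16/3)·16-(3·(16/3)+(32/3))·(16/5))/(6·16³·20000) = 2048/421875 m
Load 3 — applied couple M₀=12 kN·m at a=4 m (b=L-a=12):
  y_3 = (R_Ax³/6 - M_Ax²/2)/EI  [x≤a] with R_A=27/32, M_A=-9/4 = ((27/32)·(16/5)³/6 - (-9/4)·(16/5)²/2)/20000 = 63/78125 m
Load 4 — point force P=16 kN at a=48/5 m (b=L-a=32/5):
  y_4 = -Pb²x²(3aL-(3a+b)x)/(6L³EI)  [x≤a] = -16·(32/5)²·(16/5)²·(3·(48/5)·16-(3·(48/5)+(32/5))·(16/5))/(6·16³·20000) = -139264/29296875 m
Superposition: y = Σ y_i = -17271151/263671875 m ≈ -0.065502 m

y(16/5) = -17271151/263671875 m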